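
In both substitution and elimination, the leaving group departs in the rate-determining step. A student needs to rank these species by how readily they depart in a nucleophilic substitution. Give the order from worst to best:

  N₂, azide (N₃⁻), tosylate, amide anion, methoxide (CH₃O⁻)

amide anion < methoxide (CH₃O⁻) < azide (N₃⁻) < tosylate < N₂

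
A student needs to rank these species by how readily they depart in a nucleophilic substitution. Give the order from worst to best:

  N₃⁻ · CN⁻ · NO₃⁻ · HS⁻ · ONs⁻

CN⁻ < HS⁻ < N₃⁻ < NO₃⁻ < ONs⁻

Leaving-group ability tracks the stability of the departed species; conjugate-acid pKₐ is the usual yardstick (lower pKₐ → better LG).
ONs⁻: pKₐ(p-O₂NC₆H₄SO₃H) ≈ -3.5
NO₃⁻: pKₐ(HNO₃) ≈ -1.3
N₃⁻: pKₐ(HN₃) ≈ 4.7 — linear, resonance-stabilised
HS⁻: pKₐ(H₂S) ≈ 7 — larger and more polarisable than the oxygen analogue
CN⁻: pKₐ(HCN) ≈ 9.2
Listed from poorest to best leaving group as asked.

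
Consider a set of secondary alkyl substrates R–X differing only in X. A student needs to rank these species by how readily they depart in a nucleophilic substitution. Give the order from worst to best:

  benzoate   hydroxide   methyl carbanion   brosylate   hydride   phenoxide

methyl carbanion < hydride < hydroxide < phenoxide < benzoate < brosylate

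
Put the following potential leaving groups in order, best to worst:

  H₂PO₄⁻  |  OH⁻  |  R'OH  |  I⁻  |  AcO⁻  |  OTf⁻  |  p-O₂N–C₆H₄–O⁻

OTf⁻ > I⁻ > R'OH > H₂PO₄⁻ > AcO⁻ > p-O₂N–C₆H₄–O⁻ > OH⁻

OTf⁻: pKₐ(CF₃SO₃H (triflic acid)) ≈ -14
I⁻: pKₐ(HI) ≈ -10 — large, highly polarisable; very weak base
R'OH: pKₐ(R'OH₂⁺) ≈ -2.4
H₂PO₄⁻: pKₐ(H₃PO₄) ≈ 2.1 — moderate base; biological leaving group after further activation
AcO⁻: pKₐ(CH₃COOH) ≈ 4.8
p-O₂N–C₆H₄–O⁻: pKₐ(p-nitrophenol) ≈ 7.2
OH⁻: pKₐ(H₂O) ≈ 15.7 — strong base; essentially never leaves without prior activation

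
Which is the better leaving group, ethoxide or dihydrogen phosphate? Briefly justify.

dihydrogen phosphate

dihydrogen phosphate is the better leaving group.
pKₐ(H₃PO₄) ≈ 2.1 versus pKₐ(CH₃CH₂OH) ≈ 16: dihydrogen phosphate is the much weaker base.
Moderate base; biological leaving group after further activation.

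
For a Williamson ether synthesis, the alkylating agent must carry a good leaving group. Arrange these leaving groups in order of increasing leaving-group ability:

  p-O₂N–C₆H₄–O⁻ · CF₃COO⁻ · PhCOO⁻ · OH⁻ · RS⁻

OH⁻ < RS⁻ < p-O₂N–C₆H₄–O⁻ < PhCOO⁻ < CF₃COO⁻

The more stable X⁻ (or X) is on its own — i.e. the weaker a base it is — the better a leaving group it makes.
CF₃COO⁻: pKₐ(CF₃COOH) ≈ 0.2
PhCOO⁻: pKₐ(C₆H₅COOH) ≈ 4.2
p-O₂N–C₆H₄–O⁻: pKₐ(p-nitrophenol) ≈ 7.2
RS⁻: pKₐ(RSH (a thiol)) ≈ 10.5
OH⁻: pKₐ(H₂O) ≈ 15.7
The question asks for worst first, so the sequence is read in increasing leaving-group ability.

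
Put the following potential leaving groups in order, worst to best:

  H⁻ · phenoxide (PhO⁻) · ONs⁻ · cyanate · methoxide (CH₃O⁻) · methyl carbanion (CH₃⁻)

methyl carbanion (CH₃⁻) < H⁻ < methoxide (CH₃O⁻) < phenoxide (PhO⁻) < cyanate < ONs⁻

The more stable X⁻ (or X) is on its own — i.e. the weaker a base it is — the better a leaving group it makes.
ONs⁻: pKₐ(p-O₂NC₆H₄SO₃H) ≈ -3.5
cyanate: pKₐ(HOCN) ≈ 3.5 — resonance between N and O
phenoxide (PhO⁻): pKₐ(C₆H₅OH (phenol)) ≈ 10 — resonance into the ring helps, but still a poor LG
methoxide (CH₃O⁻): pKₐ(CH₃OH) ≈ 15.5 — strong base; alkoxides do not leave unassisted
H⁻: pKₐ(H₂) ≈ 36 — extremely strong base; leaves only in special hydride-transfer contexts
methyl carbanion (CH₃⁻): pKₐ(CH₄) ≈ 48
Listed from poorest to best leaving group as asked.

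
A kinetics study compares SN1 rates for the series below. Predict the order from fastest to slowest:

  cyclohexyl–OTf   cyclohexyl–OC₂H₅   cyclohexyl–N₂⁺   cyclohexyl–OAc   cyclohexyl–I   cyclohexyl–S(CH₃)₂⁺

The skeletons are identical, so relative rate is governed entirely by leaving-group ability.
Rank by basicity of the departing species: weakest base leaves most easily.
cyclohexyl–N₂⁺ loses N₂: no meaningful conjugate acid; N₂ departs as an exceptionally stable neutral molecule
cyclohexyl–OTf loses OTf⁻: pKₐ(CF₃SO₃H (triflic acid)) ≈ -14
cyclohexyl–I loses I⁻: pKₐ(HI) ≈ -10
cyclohexyl–S(CH₃)₂⁺ loses SR'₂: pKₐ(R'₂SH⁺) ≈ -7
cyclohexyl–OAc loses AcO⁻: pKₐ(CH₃COOH) ≈ 4.8
cyclohexyl–OC₂H₅ loses CH₃CH₂O⁻: pKₐ(CH₃CH₂OH) ≈ 16

cyclohexyl–N₂⁺ > cyclohexyl–OTf > cyclohexyl–I > cyclohexyl–S(CH₃)₂⁺ > cyclohexyl–OAc > cyclohexyl–OC₂H₅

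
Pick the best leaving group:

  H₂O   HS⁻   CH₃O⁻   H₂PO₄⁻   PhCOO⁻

H₂O

A good leaving group is a weak base: the lower the pKₐ of its conjugate acid, the more readily it departs.
H₂O: pKₐ(H₃O⁺) ≈ -1.7
H₂PO₄⁻: pKₐ(H₃PO₄) ≈ 2.1
PhCOO⁻: pKₐ(C₆H₅COOH) ≈ 4.2
HS⁻: pKₐ(H₂S) ≈ 7
CH₃O⁻: pKₐ(CH₃OH) ≈ 15.5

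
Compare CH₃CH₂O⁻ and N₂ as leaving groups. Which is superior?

N₂

N₂ is the better leaving group.
N₂ is the ultimate leaving group — it departs as an exceptionally stable neutral molecule, whereas CH₃CH₂O⁻ (pKₐ(CH₃CH₂OH) ≈ 16) is far more basic.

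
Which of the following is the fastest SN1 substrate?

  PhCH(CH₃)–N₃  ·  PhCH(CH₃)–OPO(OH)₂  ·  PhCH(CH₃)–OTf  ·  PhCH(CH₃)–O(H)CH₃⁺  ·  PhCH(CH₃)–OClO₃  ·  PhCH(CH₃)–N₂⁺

PhCH(CH₃)–N₂⁺

Same R in every case — rank the leaving groups.
Leaving-group ability tracks the stability of the departed species; conjugate-acid pKₐ is the usual yardstick (lower pKₐ → better LG).
PhCH(CH₃)–N₂⁺ loses N₂: no meaningful conjugate acid; N₂ departs as an exceptionally stable neutral molecule
PhCH(CH₃)–OTf loses OTf⁻: pKₐ(CF₃SO₃H (triflic acid)) ≈ -14
PhCH(CH₃)–OClO₃ loses ClO₄⁻: pKₐ(HClO₄) ≈ -10
PhCH(CH₃)–O(H)CH₃⁺ loses R'OH: pKₐ(R'OH₂⁺) ≈ -2.4
PhCH(CH₃)–OPO(OH)₂ loses H₂PO₄⁻: pKₐ(H₃PO₄) ≈ 2.1
PhCH(CH₃)–N₃ loses N₃⁻: pKₐ(HN₃) ≈ 4.7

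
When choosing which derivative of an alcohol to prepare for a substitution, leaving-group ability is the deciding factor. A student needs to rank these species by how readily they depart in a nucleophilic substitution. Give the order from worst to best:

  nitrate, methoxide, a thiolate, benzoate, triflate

triflate: pKₐ(CF₃SO₃H (triflic acid)) ≈ -14
nitrate: pKₐ(HNO₃) ≈ -1.3
benzoate: pKₐ(C₆H₅COOH) ≈ 4.2
a thiolate: pKₐ(RSH (a thiol)) ≈ 10.5
methoxide: pKₐ(CH₃OH) ≈ 15.5
The question asks for worst first, so the sequence is read in increasing leaving-group ability.

methoxide < a thiolate < benzoate < nitrate < triflate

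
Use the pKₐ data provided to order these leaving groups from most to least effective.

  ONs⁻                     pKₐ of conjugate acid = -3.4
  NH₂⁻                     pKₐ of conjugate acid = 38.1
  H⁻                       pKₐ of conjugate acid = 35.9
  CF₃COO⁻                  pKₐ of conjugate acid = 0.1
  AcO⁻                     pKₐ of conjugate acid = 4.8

Lower conjugate-acid pKₐ ⇒ weaker base ⇒ better leaving group.
Sorting by the given values: ONs⁻ (-3.4), CF₃COO⁻ (0.1), AcO⁻ (4.8), H⁻ (35.9), NH₂⁻ (38.1).

ONs⁻ > CF₃COO⁻ > AcO⁻ > H⁻ > NH₂⁻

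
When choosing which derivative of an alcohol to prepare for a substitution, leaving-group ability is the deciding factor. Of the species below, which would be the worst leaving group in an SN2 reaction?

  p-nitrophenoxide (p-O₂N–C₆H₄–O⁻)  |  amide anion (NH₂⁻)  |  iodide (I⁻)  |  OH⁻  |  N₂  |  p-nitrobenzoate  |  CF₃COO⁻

Rank by basicity of the departing species: weakest base leaves most easily.
N₂: no meaningful conjugate acid; N₂ departs as an exceptionally stable neutral molecule
iodide (I⁻): pKₐ(HI) ≈ -10
CF₃COO⁻: pKₐ(CF₃COOH) ≈ 0.2
p-nitrobenzoate: pKₐ(p-nitrobenzoic acid) ≈ 3.4
p-nitrophenoxide (p-O₂N–C₆H₄–O⁻): pKₐ(p-nitrophenol) ≈ 7.2
OH⁻: pKₐ(H₂O) ≈ 15.7
amide anion (NH₂⁻): pKₐ(NH₃) ≈ 38

amide anion (NH₂⁻)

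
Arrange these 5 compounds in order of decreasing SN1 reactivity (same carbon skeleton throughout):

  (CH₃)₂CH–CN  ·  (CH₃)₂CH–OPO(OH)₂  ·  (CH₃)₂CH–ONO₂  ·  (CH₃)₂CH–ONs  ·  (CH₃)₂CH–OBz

(CH₃)₂CH–ONs > (CH₃)₂CH–ONO₂ > (CH₃)₂CH–OPO(OH)₂ > (CH₃)₂CH–OBz > (CH₃)₂CH–CN

The skeletons are identical, so relative rate is governed entirely by leaving-group ability.
The more stable X⁻ (or X) is on its own — i.e. the weaker a base it is — the better a leaving group it makes.
(CH₃)₂CH–ONs loses ONs⁻: pKₐ(p-O₂NC₆H₄SO₃H) ≈ -3.5
(CH₃)₂CH–ONO₂ loses NO₃⁻: pKₐ(HNO₃) ≈ -1.3
(CH₃)₂CH–OPO(OH)₂ loses H₂PO₄⁻: pKₐ(H₃PO₄) ≈ 2.1
(CH₃)₂CH–OBz loses PhCOO⁻: pKₐ(C₆H₅COOH) ≈ 4.2
(CH₃)₂CH–CN loses CN⁻: pKₐ(HCN) ≈ 9.2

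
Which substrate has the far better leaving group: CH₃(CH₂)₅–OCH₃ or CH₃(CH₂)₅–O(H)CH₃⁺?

CH₃(CH₂)₅–O(H)CH₃⁺

From CH₃(CH₂)₅–OCH₃ the departing group would be CH₃O⁻ (pKₐ(CH₃OH) ≈ 15.5). Strong base; alkoxides do not leave unassisted.
From CH₃(CH₂)₅–O(H)CH₃⁺ the leaving group is R'OH (pKₐ(R'OH₂⁺) ≈ -2.4). Neutral; leaves from a protonated ether (an oxonium ion, R–O(H)R'⁺).
(In practice CH₃(CH₂)₅–O(H)CH₃⁺ is made from CH₃(CH₂)₅–OCH₃ by protonation with concentrated HI, allowing neutral methanol, rather than methoxide, to depart.)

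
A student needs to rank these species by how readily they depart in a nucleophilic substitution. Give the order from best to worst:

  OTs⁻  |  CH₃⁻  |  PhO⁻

OTs⁻ > PhO⁻ > CH₃⁻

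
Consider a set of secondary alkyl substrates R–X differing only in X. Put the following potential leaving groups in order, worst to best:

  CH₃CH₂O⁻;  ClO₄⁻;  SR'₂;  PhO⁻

CH₃CH₂O⁻ < PhO⁻ < SR'₂ < ClO₄⁻

Rank by basicity of the departing species: weakest base leaves most easily.
ClO₄⁻: pKₐ(HClO₄) ≈ -10
SR'₂: pKₐ(R'₂SH⁺) ≈ -7
PhO⁻: pKₐ(C₆H₅OH (phenol)) ≈ 10
CH₃CH₂O⁻: pKₐ(CH₃CH₂OH) ≈ 16
The question asks for worst first, so the sequence is read in increasing leaving-group ability.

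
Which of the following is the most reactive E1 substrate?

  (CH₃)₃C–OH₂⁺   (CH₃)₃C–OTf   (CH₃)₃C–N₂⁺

The skeletons are identical, so relative rate is governed entirely by leaving-group ability.
Rank by basicity of the departing species: weakest base leaves most easily.
(CH₃)₃C–N₂⁺ loses N₂: no meaningful conjugate acid; N₂ departs as an exceptionally stable neutral molecule
(CH₃)₃C–OTf loses OTf⁻: pKₐ(CF₃SO₃H (triflic acid)) ≈ -14
(CH₃)₃C–OH₂⁺ loses H₂O: pKₐ(H₃O⁺) ≈ -1.7

(CH₃)₃C–N₂⁺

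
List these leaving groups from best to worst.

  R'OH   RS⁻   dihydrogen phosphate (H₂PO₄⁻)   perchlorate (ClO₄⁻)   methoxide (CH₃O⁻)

perchlorate (ClO₄⁻) > R'OH > dihydrogen phosphate (H₂PO₄⁻) > RS⁻ > methoxide (CH₃O⁻)

The more stable X⁻ (or X) is on its own — i.e. the weaker a base it is — the better a leaving group it makes.
perchlorate (ClO₄⁻): pKₐ(HClO₄) ≈ -10
R'OH: pKₐ(R'OH₂⁺) ≈ -2.4
dihydrogen phosphate (H₂PO₄⁻): pKₐ(H₃PO₄) ≈ 2.1 — moderate base; biological leaving group after further activation
RS⁻: pKₐ(RSH (a thiol)) ≈ 10.5 — moderately basic; rarely leaves without activation
methoxide (CH₃O⁻): pKₐ(CH₃OH) ≈ 15.5 — strong base; alkoxides do not leave unassisted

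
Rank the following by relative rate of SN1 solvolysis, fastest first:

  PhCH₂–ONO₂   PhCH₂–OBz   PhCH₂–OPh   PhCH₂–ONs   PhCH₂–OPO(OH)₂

PhCH₂–ONs > PhCH₂–ONO₂ > PhCH₂–OPO(OH)₂ > PhCH₂–OBz > PhCH₂–OPh

With the same alkyl group throughout, only the leaving group differentiates the rates.
The more stable X⁻ (or X) is on its own — i.e. the weaker a base it is — the better a leaving group it makes.
PhCH₂–ONs loses ONs⁻: pKₐ(p-O₂NC₆H₄SO₃H) ≈ -3.5
PhCH₂–ONO₂ loses NO₃⁻: pKₐ(HNO₃) ≈ -1.3
PhCH₂–OPO(OH)₂ loses H₂PO₄⁻: pKₐ(H₃PO₄) ≈ 2.1
PhCH₂–OBz loses PhCOO⁻: pKₐ(C₆H₅COOH) ≈ 4.2
PhCH₂–OPh loses PhO⁻: pKₐ(C₆H₅OH (phenol)) ≈ 10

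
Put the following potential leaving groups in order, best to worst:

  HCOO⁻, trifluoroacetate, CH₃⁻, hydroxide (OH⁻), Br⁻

Br⁻: pKₐ(HBr) ≈ -9
trifluoroacetate: pKₐ(CF₃COOH) ≈ 0.2
HCOO⁻: pKₐ(HCOOH) ≈ 3.8
hydroxide (OH⁻): pKₐ(H₂O) ≈ 15.7
CH₃⁻: pKₐ(CH₄) ≈ 48

Br⁻ > trifluoroacetate > HCOO⁻ > hydroxide (OH⁻) > CH₃⁻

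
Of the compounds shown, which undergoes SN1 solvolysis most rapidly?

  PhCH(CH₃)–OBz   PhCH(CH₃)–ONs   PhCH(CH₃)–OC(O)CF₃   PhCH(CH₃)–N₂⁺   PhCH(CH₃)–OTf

Identical carbon frameworks mean the comparison reduces to leaving-group quality.
The more stable X⁻ (or X) is on its own — i.e. the weaker a base it is — the better a leaving group it makes.
PhCH(CH₃)–N₂⁺ loses N₂: no meaningful conjugate acid; N₂ departs as an exceptionally stable neutral molecule
PhCH(CH₃)–OTf loses OTf⁻: pKₐ(CF₃SO₃H (triflic acid)) ≈ -14
PhCH(CH₃)–ONs loses ONs⁻: pKₐ(p-O₂NC₆H₄SO₃H) ≈ -3.5
PhCH(CH₃)–OC(O)CF₃ loses CF₃COO⁻: pKₐ(CF₃COOH) ≈ 0.2
PhCH(CH₃)–OBz loses PhCOO⁻: pKₐ(C₆H₅COOH) ≈ 4.2

PhCH(CH₃)–N₂⁺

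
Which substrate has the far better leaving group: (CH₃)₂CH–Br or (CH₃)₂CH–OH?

(CH₃)₂CH–Br

From (CH₃)₂CH–OH the departing group would be OH⁻ (pKₐ(H₂O) ≈ 15.7). Strong base; essentially never leaves without prior activation.
From (CH₃)₂CH–Br the leaving group is Br⁻ (pKₐ(HBr) ≈ -9). Weak base; good leaving group.
(In practice (CH₃)₂CH–Br is made from (CH₃)₂CH–OH by treatment with PBr₃, replacing the hydroxyl with bromide.)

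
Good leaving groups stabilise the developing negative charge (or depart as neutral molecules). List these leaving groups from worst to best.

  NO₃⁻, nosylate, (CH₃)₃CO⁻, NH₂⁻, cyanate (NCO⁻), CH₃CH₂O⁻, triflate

NH₂⁻ < (CH₃)₃CO⁻ < CH₃CH₂O⁻ < cyanate (NCO⁻) < NO₃⁻ < nosylate < triflate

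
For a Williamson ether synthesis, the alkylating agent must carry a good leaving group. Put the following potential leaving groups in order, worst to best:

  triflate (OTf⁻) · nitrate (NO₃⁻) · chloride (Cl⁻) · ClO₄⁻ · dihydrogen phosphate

dihydrogen phosphate < nitrate (NO₃⁻) < chloride (Cl⁻) < ClO₄⁻ < triflate (OTf⁻)

Rank by basicity of the departing species: weakest base leaves most easily.
triflate (OTf⁻): pKₐ(CF₃SO₃H (triflic acid)) ≈ -14
ClO₄⁻: pKₐ(HClO₄) ≈ -10
chloride (Cl⁻): pKₐ(HCl) ≈ -7
nitrate (NO₃⁻): pKₐ(HNO₃) ≈ -1.3
dihydrogen phosphate: pKₐ(H₃PO₄) ≈ 2.1
Reversing gives the worst-to-best order requested.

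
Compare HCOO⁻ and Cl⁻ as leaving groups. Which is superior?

Cl⁻

Cl⁻ is the better leaving group.
pKₐ(HCl) ≈ -7 versus pKₐ(HCOOH) ≈ 3.8: Cl⁻ is the much weaker base.
Moderately weak base.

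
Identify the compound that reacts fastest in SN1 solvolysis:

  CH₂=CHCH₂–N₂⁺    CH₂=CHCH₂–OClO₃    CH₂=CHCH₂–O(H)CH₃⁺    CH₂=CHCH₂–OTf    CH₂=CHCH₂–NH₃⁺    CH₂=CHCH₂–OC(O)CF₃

Same R in every case — rank the leaving groups.
Rank by basicity of the departing species: weakest base leaves most easily.
CH₂=CHCH₂–N₂⁺ loses N₂: no meaningful conjugate acid; N₂ departs as an exceptionally stable neutral molecule
CH₂=CHCH₂–OTf loses OTf⁻: pKₐ(CF₃SO₃H (triflic acid)) ≈ -14
CH₂=CHCH₂–OClO₃ loses ClO₄⁻: pKₐ(HClO₄) ≈ -10
CH₂=CHCH₂–O(H)CH₃⁺ loses R'OH: pKₐ(R'OH₂⁺) ≈ -2.4
CH₂=CHCH₂–OC(O)CF₃ loses CF₃COO⁻: pKₐ(CF₃COOH) ≈ 0.2
CH₂=CHCH₂–NH₃⁺ loses NH₃: pKₐ(NH₄⁺) ≈ 9.2

CH₂=CHCH₂–N₂⁺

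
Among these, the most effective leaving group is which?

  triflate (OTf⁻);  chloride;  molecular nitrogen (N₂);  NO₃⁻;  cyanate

molecular nitrogen (N₂)

The more stable X⁻ (or X) is on its own — i.e. the weaker a base it is — the better a leaving group it makes.
molecular nitrogen (N₂): no meaningful conjugate acid; N₂ departs as an exceptionally stable neutral molecule
triflate (OTf⁻): pKₐ(CF₃SO₃H (triflic acid)) ≈ -14
chloride: pKₐ(HCl) ≈ -7
NO₃⁻: pKₐ(HNO₃) ≈ -1.3
cyanate: pKₐ(HOCN) ≈ 3.5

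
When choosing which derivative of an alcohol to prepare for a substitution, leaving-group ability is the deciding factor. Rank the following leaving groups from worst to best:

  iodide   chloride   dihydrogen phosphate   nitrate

dihydrogen phosphate < nitrate < chloride < iodide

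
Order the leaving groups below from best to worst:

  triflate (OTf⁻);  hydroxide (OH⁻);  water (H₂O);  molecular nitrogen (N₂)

molecular nitrogen (N₂) > triflate (OTf⁻) > water (H₂O) > hydroxide (OH⁻)

molecular nitrogen (N₂): no meaningful conjugate acid; N₂ departs as an exceptionally stable neutral molecule
triflate (OTf⁻): pKₐ(CF₃SO₃H (triflic acid)) ≈ -14 — charge spread over three oxygens and a CF₃ group; the premier leaving group in synthesis
water (H₂O): pKₐ(H₃O⁺) ≈ -1.7 — neutral; leaves from a protonated alcohol (R–OH₂⁺)
hydroxide (OH⁻): pKₐ(H₂O) ≈ 15.7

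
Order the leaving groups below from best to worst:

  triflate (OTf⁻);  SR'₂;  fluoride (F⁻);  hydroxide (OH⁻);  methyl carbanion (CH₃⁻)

triflate (OTf⁻) > SR'₂ > fluoride (F⁻) > hydroxide (OH⁻) > methyl carbanion (CH₃⁻)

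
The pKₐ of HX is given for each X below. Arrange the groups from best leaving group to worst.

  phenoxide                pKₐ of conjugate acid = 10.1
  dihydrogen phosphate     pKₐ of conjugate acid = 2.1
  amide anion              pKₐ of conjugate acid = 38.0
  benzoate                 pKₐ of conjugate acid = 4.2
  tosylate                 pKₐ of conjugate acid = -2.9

tosylate > dihydrogen phosphate > benzoate > phenoxide > amide anion

Lower conjugate-acid pKₐ ⇒ weaker base ⇒ better leaving group.
Sorting by the given values: tosylate (-2.9), dihydrogen phosphate (2.1), benzoate (4.2), phenoxide (10.1), amide anion (38.0).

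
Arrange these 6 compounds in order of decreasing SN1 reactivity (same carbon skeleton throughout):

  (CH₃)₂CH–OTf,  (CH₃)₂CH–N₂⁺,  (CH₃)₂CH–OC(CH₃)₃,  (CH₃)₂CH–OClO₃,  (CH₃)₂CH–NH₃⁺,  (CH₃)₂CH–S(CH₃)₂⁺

With the same alkyl group throughout, only the leaving group differentiates the rates.
The more stable X⁻ (or X) is on its own — i.e. the weaker a base it is — the better a leaving group it makes.
(CH₃)₂CH–N₂⁺ loses N₂: no meaningful conjugate acid; N₂ departs as an exceptionally stable neutral molecule
(CH₃)₂CH–OTf loses OTf⁻: pKₐ(CF₃SO₃H (triflic acid)) ≈ -14
(CH₃)₂CH–OClO₃ loses ClO₄⁻: pKₐ(HClO₄) ≈ -10
(CH₃)₂CH–S(CH₃)₂⁺ loses SR'₂: pKₐ(R'₂SH⁺) ≈ -7
(CH₃)₂CH–NH₃⁺ loses NH₃: pKₐ(NH₄⁺) ≈ 9.2
(CH₃)₂CH–OC(CH₃)₃ loses (CH₃)₃CO⁻: pKₐ(t-BuOH) ≈ 18

(CH₃)₂CH–N₂⁺ > (CH₃)₂CH–OTf > (CH₃)₂CH–OClO₃ > (CH₃)₂CH–S(CH₃)₂⁺ > (CH₃)₂CH–NH₃⁺ > (CH₃)₂CH–OC(CH₃)₃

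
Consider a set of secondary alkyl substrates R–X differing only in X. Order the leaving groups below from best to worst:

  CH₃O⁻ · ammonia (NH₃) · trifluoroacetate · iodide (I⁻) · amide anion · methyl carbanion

iodide (I⁻) > trifluoroacetate > ammonia (NH₃) > CH₃O⁻ > amide anion > methyl carbanion

Rank by basicity of the departing species: weakest base leaves most easily.
iodide (I⁻): pKₐ(HI) ≈ -10
trifluoroacetate: pKₐ(CF₃COOH) ≈ 0.2
ammonia (NH₃): pKₐ(NH₄⁺) ≈ 9.2
CH₃O⁻: pKₐ(CH₃OH) ≈ 15.5
amide anion: pKₐ(NH₃) ≈ 38
methyl carbanion: pKₐ(CH₄) ≈ 48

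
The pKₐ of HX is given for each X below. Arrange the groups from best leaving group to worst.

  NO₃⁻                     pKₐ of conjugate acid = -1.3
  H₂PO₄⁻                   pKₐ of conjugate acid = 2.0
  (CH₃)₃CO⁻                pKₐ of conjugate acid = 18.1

Lower conjugate-acid pKₐ ⇒ weaker base ⇒ better leaving group.
Sorting by the given values: NO₃⁻ (-1.3), H₂PO₄⁻ (2.0), (CH₃)₃CO⁻ (18.1).

NO₃⁻ > H₂PO₄⁻ > (CH₃)₃CO⁻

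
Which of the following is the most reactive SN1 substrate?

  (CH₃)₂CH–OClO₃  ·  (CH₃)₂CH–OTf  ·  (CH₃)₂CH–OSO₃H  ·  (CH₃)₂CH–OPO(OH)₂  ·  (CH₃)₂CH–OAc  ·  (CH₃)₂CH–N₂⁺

Same R in every case — rank the leaving groups.
The more stable X⁻ (or X) is on its own — i.e. the weaker a base it is — the better a leaving group it makes.
(CH₃)₂CH–N₂⁺ loses N₂: no meaningful conjugate acid; N₂ departs as an exceptionally stable neutral molecule
(CH₃)₂CH–OTf loses OTf⁻: pKₐ(CF₃SO₃H (triflic acid)) ≈ -14
(CH₃)₂CH–OClO₃ loses ClO₄⁻: pKₐ(HClO₄) ≈ -10
(CH₃)₂CH–OSO₃H loses HSO₄⁻: pKₐ(H₂SO₄) ≈ -3
(CH₃)₂CH–OPO(OH)₂ loses H₂PO₄⁻: pKₐ(H₃PO₄) ≈ 2.1
(CH₃)₂CH–OAc loses AcO⁻: pKₐ(CH₃COOH) ≈ 4.8

(CH₃)₂CH–N₂⁺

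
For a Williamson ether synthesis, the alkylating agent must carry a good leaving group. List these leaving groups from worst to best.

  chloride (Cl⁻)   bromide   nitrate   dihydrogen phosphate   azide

The more stable X⁻ (or X) is on its own — i.e. the weaker a base it is — the better a leaving group it makes.
bromide: pKₐ(HBr) ≈ -9 — weak base; good leaving group
chloride (Cl⁻): pKₐ(HCl) ≈ -7
nitrate: pKₐ(HNO₃) ≈ -1.3
dihydrogen phosphate: pKₐ(H₃PO₄) ≈ 2.1
azide: pKₐ(HN₃) ≈ 4.7 — linear, resonance-stabilised
The question asks for worst first, so the sequence is read in increasing leaving-group ability.

azide < dihydrogen phosphate < nitrate < chloride (Cl⁻) < bromide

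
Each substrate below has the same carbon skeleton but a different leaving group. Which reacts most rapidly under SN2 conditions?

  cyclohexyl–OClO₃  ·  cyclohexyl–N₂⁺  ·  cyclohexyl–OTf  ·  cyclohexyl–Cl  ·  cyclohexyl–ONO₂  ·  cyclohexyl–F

With the same alkyl group throughout, only the leaving group differentiates the rates.
Leaving-group ability tracks the stability of the departed species; conjugate-acid pKₐ is the usual yardstick (lower pKₐ → better LG).
cyclohexyl–N₂⁺ loses N₂: no meaningful conjugate acid; N₂ departs as an exceptionally stable neutral molecule
cyclohexyl–OTf loses OTf⁻: pKₐ(CF₃SO₃H (triflic acid)) ≈ -14
cyclohexyl–OClO₃ loses ClO₄⁻: pKₐ(HClO₄) ≈ -10
cyclohexyl–Cl loses Cl⁻: pKₐ(HCl) ≈ -7
cyclohexyl–ONO₂ loses NO₃⁻: pKₐ(HNO₃) ≈ -1.3
cyclohexyl–F loses F⁻: pKₐ(HF) ≈ 3.2

cyclohexyl–N₂⁺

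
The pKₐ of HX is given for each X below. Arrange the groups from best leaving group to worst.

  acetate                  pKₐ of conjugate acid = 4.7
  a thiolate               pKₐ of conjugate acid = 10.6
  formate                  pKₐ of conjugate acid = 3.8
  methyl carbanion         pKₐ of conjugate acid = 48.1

Lower conjugate-acid pKₐ ⇒ weaker base ⇒ better leaving group.
Sorting by the given values: formate (3.8), acetate (4.7), a thiolate (10.6), methyl carbanion (48.1).

formate > acetate > a thiolate > methyl carbanion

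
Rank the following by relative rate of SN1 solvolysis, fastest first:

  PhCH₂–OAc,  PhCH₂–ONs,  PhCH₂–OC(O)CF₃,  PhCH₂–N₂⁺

With the same alkyl group throughout, only the leaving group differentiates the rates.
Rank by basicity of the departing species: weakest base leaves most easily.
PhCH₂–N₂⁺ loses N₂: no meaningful conjugate acid; N₂ departs as an exceptionally stable neutral molecule
PhCH₂–ONs loses ONs⁻: pKₐ(p-O₂NC₆H₄SO₃H) ≈ -3.5
PhCH₂–OC(O)CF₃ loses CF₃COO⁻: pKₐ(CF₃COOH) ≈ 0.2
PhCH₂–OAc loses AcO⁻: pKₐ(CH₃COOH) ≈ 4.8

PhCH₂–N₂⁺ > PhCH₂–ONs > PhCH₂–OC(O)CF₃ > PhCH₂–OAc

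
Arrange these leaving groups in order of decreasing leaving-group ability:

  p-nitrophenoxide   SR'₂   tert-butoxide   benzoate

SR'₂ > benzoate > p-nitrophenoxide > tert-butoxide

SR'₂: pKₐ(R'₂SH⁺) ≈ -7 — neutral; leaves from a sulfonium salt (R–SR'₂⁺)
benzoate: pKₐ(C₆H₅COOH) ≈ 4.2 — aryl carboxylate
p-nitrophenoxide: pKₐ(p-nitrophenol) ≈ 7.2 — nitro group delocalises the charge; the classic chromogenic LG
tert-butoxide: pKₐ(t-BuOH) ≈ 18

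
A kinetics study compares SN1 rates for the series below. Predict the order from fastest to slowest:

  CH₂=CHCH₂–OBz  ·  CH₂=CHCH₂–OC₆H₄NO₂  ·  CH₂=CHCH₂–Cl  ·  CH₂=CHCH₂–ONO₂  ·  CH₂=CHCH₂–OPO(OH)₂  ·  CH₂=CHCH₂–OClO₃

CH₂=CHCH₂–OClO₃ > CH₂=CHCH₂–Cl > CH₂=CHCH₂–ONO₂ > CH₂=CHCH₂–OPO(OH)₂ > CH₂=CHCH₂–OBz > CH₂=CHCH₂–OC₆H₄NO₂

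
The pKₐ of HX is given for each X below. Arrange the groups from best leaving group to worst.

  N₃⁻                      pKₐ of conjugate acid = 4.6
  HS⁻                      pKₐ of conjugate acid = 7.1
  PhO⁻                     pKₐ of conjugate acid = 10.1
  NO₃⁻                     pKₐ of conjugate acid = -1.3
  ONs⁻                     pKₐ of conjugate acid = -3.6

ONs⁻ > NO₃⁻ > N₃⁻ > HS⁻ > PhO⁻

Lower conjugate-acid pKₐ ⇒ weaker base ⇒ better leaving group.
Sorting by the given values: ONs⁻ (-3.6), NO₃⁻ (-1.3), N₃⁻ (4.6), HS⁻ (7.1), PhO⁻ (10.1).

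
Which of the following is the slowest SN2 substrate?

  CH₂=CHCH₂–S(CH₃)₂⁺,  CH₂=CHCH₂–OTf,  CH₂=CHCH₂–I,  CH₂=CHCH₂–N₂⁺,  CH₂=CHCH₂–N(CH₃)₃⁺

Same R in every case — rank the leaving groups.
Rank by basicity of the departing species: weakest base leaves most easily.
CH₂=CHCH₂–N₂⁺ loses N₂: no meaningful conjugate acid; N₂ departs as an exceptionally stable neutral molecule
CH₂=CHCH₂–OTf loses OTf⁻: pKₐ(CF₃SO₃H (triflic acid)) ≈ -14
CH₂=CHCH₂–I loses I⁻: pKₐ(HI) ≈ -10
CH₂=CHCH₂–S(CH₃)₂⁺ loses SR'₂: pKₐ(R'₂SH⁺) ≈ -7
CH₂=CHCH₂–N(CH₃)₃⁺ loses NR'₃: pKₐ(R'₃NH⁺) ≈ 10.7

CH₂=CHCH₂–N(CH₃)₃⁺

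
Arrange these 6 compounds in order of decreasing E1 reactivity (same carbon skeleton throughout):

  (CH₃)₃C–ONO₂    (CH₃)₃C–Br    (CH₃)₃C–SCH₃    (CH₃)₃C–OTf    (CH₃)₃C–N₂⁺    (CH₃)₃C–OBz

(CH₃)₃C–N₂⁺ > (CH₃)₃C–OTf > (CH₃)₃C–Br > (CH₃)₃C–ONO₂ > (CH₃)₃C–OBz > (CH₃)₃C–SCH₃

Identical carbon frameworks mean the comparison reduces to leaving-group quality.
Rank by basicity of the departing species: weakest base leaves most easily.
(CH₃)₃C–N₂⁺ loses N₂: no meaningful conjugate acid; N₂ departs as an exceptionally stable neutral molecule
(CH₃)₃C–OTf loses OTf⁻: pKₐ(CF₃SO₃H (triflic acid)) ≈ -14
(CH₃)₃C–Br loses Br⁻: pKₐ(HBr) ≈ -9
(CH₃)₃C–ONO₂ loses NO₃⁻: pKₐ(HNO₃) ≈ -1.3
(CH₃)₃C–OBz loses PhCOO⁻: pKₐ(C₆H₅COOH) ≈ 4.2
(CH₃)₃C–SCH₃ loses RS⁻: pKₐ(RSH (a thiol)) ≈ 10.5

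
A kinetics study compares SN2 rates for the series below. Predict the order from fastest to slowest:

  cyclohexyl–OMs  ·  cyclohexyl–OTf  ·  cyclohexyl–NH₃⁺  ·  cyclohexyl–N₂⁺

The skeletons are identical, so relative rate is governed entirely by leaving-group ability.
The more stable X⁻ (or X) is on its own — i.e. the weaker a base it is — the better a leaving group it makes.
cyclohexyl–N₂⁺ loses N₂: no meaningful conjugate acid; N₂ departs as an exceptionally stable neutral molecule
cyclohexyl–OTf loses OTf⁻: pKₐ(CF₃SO₃H (triflic acid)) ≈ -14
cyclohexyl–OMs loses OMs⁻: pKₐ(CH₃SO₃H (MsOH)) ≈ -1.9
cyclohexyl–NH₃⁺ loses NH₃: pKₐ(NH₄⁺) ≈ 9.2

cyclohexyl–N₂⁺ > cyclohexyl–OTf > cyclohexyl–OMs > cyclohexyl–NH₃⁺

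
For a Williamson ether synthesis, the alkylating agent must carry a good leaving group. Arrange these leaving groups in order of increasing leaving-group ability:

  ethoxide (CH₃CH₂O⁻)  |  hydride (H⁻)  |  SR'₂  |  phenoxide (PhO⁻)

hydride (H⁻) < ethoxide (CH₃CH₂O⁻) < phenoxide (PhO⁻) < SR'₂

Rank by basicity of the departing species: weakest base leaves most easily.
SR'₂: pKₐ(R'₂SH⁺) ≈ -7 — neutral; leaves from a sulfonium salt (R–SR'₂⁺)
phenoxide (PhO⁻): pKₐ(C₆H₅OH (phenol)) ≈ 10 — resonance into the ring helps, but still a poor LG
ethoxide (CH₃CH₂O⁻): pKₐ(CH₃CH₂OH) ≈ 16 — strong base; alkoxides do not leave unassisted
hydride (H⁻): pKₐ(H₂) ≈ 36 — extremely strong base; leaves only in special hydride-transfer contexts
Reversing gives the worst-to-best order requested.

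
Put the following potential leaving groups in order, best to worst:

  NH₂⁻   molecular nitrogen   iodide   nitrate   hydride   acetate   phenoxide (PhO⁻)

Rank by basicity of the departing species: weakest base leaves most easily.
molecular nitrogen: no meaningful conjugate acid; N₂ departs as an exceptionally stable neutral molecule
iodide: pKₐ(HI) ≈ -10
nitrate: pKₐ(HNO₃) ≈ -1.3
acetate: pKₐ(CH₃COOH) ≈ 4.8
phenoxide (PhO⁻): pKₐ(C₆H₅OH (phenol)) ≈ 10
hydride: pKₐ(H₂) ≈ 36
NH₂⁻: pKₐ(NH₃) ≈ 38

molecular nitrogen > iodide > nitrate > acetate > phenoxide (PhO⁻) > hydride > NH₂⁻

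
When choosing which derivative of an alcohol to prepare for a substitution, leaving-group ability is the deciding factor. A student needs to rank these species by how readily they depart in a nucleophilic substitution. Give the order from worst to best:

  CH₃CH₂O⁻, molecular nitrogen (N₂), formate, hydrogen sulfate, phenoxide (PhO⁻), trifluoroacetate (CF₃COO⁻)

CH₃CH₂O⁻ < phenoxide (PhO⁻) < formate < trifluoroacetate (CF₃COO⁻) < hydrogen sulfate < molecular nitrogen (N₂)

molecular nitrogen (N₂): no meaningful conjugate acid; N₂ departs as an exceptionally stable neutral molecule
hydrogen sulfate: pKₐ(H₂SO₄) ≈ -3 — conjugate base of a strong mineral acid
trifluoroacetate (CF₃COO⁻): pKₐ(CF₃COOH) ≈ 0.2 — strongly electron-withdrawing CF₃ stabilises the carboxylate
formate: pKₐ(HCOOH) ≈ 3.8 — resonance-stabilised carboxylate
phenoxide (PhO⁻): pKₐ(C₆H₅OH (phenol)) ≈ 10
CH₃CH₂O⁻: pKₐ(CH₃CH₂OH) ≈ 16 — strong base; alkoxides do not leave unassisted
Reversing gives the worst-to-best order requested.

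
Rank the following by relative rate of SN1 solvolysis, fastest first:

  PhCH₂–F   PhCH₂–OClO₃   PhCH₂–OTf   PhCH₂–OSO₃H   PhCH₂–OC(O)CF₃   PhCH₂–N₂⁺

With the same alkyl group throughout, only the leaving group differentiates the rates.
Rank by basicity of the departing species: weakest base leaves most easily.
PhCH₂–N₂⁺ loses N₂: no meaningful conjugate acid; N₂ departs as an exceptionally stable neutral molecule
PhCH₂–OTf loses OTf⁻: pKₐ(CF₃SO₃H (triflic acid)) ≈ -14
PhCH₂–OClO₃ loses ClO₄⁻: pKₐ(HClO₄) ≈ -10
PhCH₂–OSO₃H loses HSO₄⁻: pKₐ(H₂SO₄) ≈ -3
PhCH₂–OC(O)CF₃ loses CF₃COO⁻: pKₐ(CF₃COOH) ≈ 0.2
PhCH₂–F loses F⁻: pKₐ(HF) ≈ 3.2

PhCH₂–N₂⁺ > PhCH₂–OTf > PhCH₂–OClO₃ > PhCH₂–OSO₃H > PhCH₂–OC(O)CF₃ > PhCH₂–F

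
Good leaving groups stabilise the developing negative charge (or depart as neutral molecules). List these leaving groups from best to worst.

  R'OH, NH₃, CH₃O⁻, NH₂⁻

Rank by basicity of the departing species: weakest base leaves most easily.
R'OH: pKₐ(R'OH₂⁺) ≈ -2.4
NH₃: pKₐ(NH₄⁺) ≈ 9.2
CH₃O⁻: pKₐ(CH₃OH) ≈ 15.5 — strong base; alkoxides do not leave unassisted
NH₂⁻: pKₐ(NH₃) ≈ 38 — extremely strong base; never a leaving group

R'OH > NH₃ > CH₃O⁻ > NH₂⁻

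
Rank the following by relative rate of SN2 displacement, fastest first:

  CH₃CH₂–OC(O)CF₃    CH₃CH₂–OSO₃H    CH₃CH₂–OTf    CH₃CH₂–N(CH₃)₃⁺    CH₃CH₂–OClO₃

Identical carbon frameworks mean the comparison reduces to leaving-group quality.
Rank by basicity of the departing species: weakest base leaves most easily.
CH₃CH₂–OTf loses OTf⁻: pKₐ(CF₃SO₃H (triflic acid)) ≈ -14
CH₃CH₂–OClO₃ loses ClO₄⁻: pKₐ(HClO₄) ≈ -10
CH₃CH₂–OSO₃H loses HSO₄⁻: pKₐ(H₂SO₄) ≈ -3
CH₃CH₂–OC(O)CF₃ loses CF₃COO⁻: pKₐ(CF₃COOH) ≈ 0.2
CH₃CH₂–N(CH₃)₃⁺ loses NR'₃: pKₐ(R'₃NH⁺) ≈ 10.7

CH₃CH₂–OTf > CH₃CH₂–OClO₃ > CH₃CH₂–OSO₃H > CH₃CH₂–OC(O)CF₃ > CH₃CH₂–N(CH₃)₃⁺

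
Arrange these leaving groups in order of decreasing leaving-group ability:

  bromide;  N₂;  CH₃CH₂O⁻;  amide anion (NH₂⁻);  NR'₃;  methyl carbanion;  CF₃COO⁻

N₂ > bromide > CF₃COO⁻ > NR'₃ > CH₃CH₂O⁻ > amide anion (NH₂⁻) > methyl carbanion

N₂: no meaningful conjugate acid; N₂ departs as an exceptionally stable neutral molecule
bromide: pKₐ(HBr) ≈ -9
CF₃COO⁻: pKₐ(CF₃COOH) ≈ 0.2
NR'₃: pKₐ(R'₃NH⁺) ≈ 10.7
CH₃CH₂O⁻: pKₐ(CH₃CH₂OH) ≈ 16
amide anion (NH₂⁻): pKₐ(NH₃) ≈ 38
methyl carbanion: pKₐ(CH₄) ≈ 48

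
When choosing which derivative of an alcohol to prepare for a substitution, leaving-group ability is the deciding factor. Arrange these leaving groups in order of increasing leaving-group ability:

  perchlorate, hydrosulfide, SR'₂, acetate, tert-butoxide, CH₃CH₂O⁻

perchlorate: pKₐ(HClO₄) ≈ -10
SR'₂: pKₐ(R'₂SH⁺) ≈ -7
acetate: pKₐ(CH₃COOH) ≈ 4.8
hydrosulfide: pKₐ(H₂S) ≈ 7
CH₃CH₂O⁻: pKₐ(CH₃CH₂OH) ≈ 16
tert-butoxide: pKₐ(t-BuOH) ≈ 18
Listed from poorest to best leaving group as asked.

tert-butoxide < CH₃CH₂O⁻ < hydrosulfide < acetate < SR'₂ < perchlorate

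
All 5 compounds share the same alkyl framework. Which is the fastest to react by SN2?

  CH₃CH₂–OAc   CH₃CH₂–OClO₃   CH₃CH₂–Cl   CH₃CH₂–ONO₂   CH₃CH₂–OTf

CH₃CH₂–OTf

Same R in every case — rank the leaving groups.
The more stable X⁻ (or X) is on its own — i.e. the weaker a base it is — the better a leaving group it makes.
CH₃CH₂–OTf loses OTf⁻: pKₐ(CF₃SO₃H (triflic acid)) ≈ -14
CH₃CH₂–OClO₃ loses ClO₄⁻: pKₐ(HClO₄) ≈ -10
CH₃CH₂–Cl loses Cl⁻: pKₐ(HCl) ≈ -7
CH₃CH₂–ONO₂ loses NO₃⁻: pKₐ(HNO₃) ≈ -1.3
CH₃CH₂–OAc loses AcO⁻: pKₐ(CH₃COOH) ≈ 4.8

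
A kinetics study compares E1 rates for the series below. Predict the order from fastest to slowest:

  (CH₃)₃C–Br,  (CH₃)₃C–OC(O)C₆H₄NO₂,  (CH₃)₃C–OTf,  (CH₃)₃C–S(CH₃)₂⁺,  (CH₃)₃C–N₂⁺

Identical carbon frameworks mean the comparison reduces to leaving-group quality.
Leaving-group ability tracks the stability of the departed species; conjugate-acid pKₐ is the usual yardstick (lower pKₐ → better LG).
(CH₃)₃C–N₂⁺ loses N₂: no meaningful conjugate acid; N₂ departs as an exceptionally stable neutral molecule
(CH₃)₃C–OTf loses OTf⁻: pKₐ(CF₃SO₃H (triflic acid)) ≈ -14
(CH₃)₃C–Br loses Br⁻: pKₐ(HBr) ≈ -9
(CH₃)₃C–S(CH₃)₂⁺ loses SR'₂: pKₐ(R'₂SH⁺) ≈ -7
(CH₃)₃C–OC(O)C₆H₄NO₂ loses p-O₂N–C₆H₄–COO⁻: pKₐ(p-nitrobenzoic acid) ≈ 3.4

(CH₃)₃C–N₂⁺ > (CH₃)₃C–OTf > (CH₃)₃C–Br > (CH₃)₃C–S(CH₃)₂⁺ > (CH₃)₃C–OC(O)C₆H₄NO₂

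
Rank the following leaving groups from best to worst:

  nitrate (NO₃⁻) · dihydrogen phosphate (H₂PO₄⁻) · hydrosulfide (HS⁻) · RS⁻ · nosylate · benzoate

nosylate > nitrate (NO₃⁻) > dihydrogen phosphate (H₂PO₄⁻) > benzoate > hydrosulfide (HS⁻) > RS⁻

Leaving-group ability tracks the stability of the departed species; conjugate-acid pKₐ is the usual yardstick (lower pKₐ → better LG).
nosylate: pKₐ(p-O₂NC₆H₄SO₃H) ≈ -3.5
nitrate (NO₃⁻): pKₐ(HNO₃) ≈ -1.3 — resonance-delocalised over three oxygens
dihydrogen phosphate (H₂PO₄⁻): pKₐ(H₃PO₄) ≈ 2.1 — moderate base; biological leaving group after further activation
benzoate: pKₐ(C₆H₅COOH) ≈ 4.2
hydrosulfide (HS⁻): pKₐ(H₂S) ≈ 7
RS⁻: pKₐ(RSH (a thiol)) ≈ 10.5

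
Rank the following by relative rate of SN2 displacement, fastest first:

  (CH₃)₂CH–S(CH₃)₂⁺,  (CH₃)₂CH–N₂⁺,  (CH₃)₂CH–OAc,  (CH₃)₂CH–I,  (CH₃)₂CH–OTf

Same R in every case — rank the leaving groups.
Leaving-group ability tracks the stability of the departed species; conjugate-acid pKₐ is the usual yardstick (lower pKₐ → better LG).
(CH₃)₂CH–N₂⁺ loses N₂: no meaningful conjugate acid; N₂ departs as an exceptionally stable neutral molecule
(CH₃)₂CH–OTf loses OTf⁻: pKₐ(CF₃SO₃H (triflic acid)) ≈ -14
(CH₃)₂CH–I loses I⁻: pKₐ(HI) ≈ -10
(CH₃)₂CH–S(CH₃)₂⁺ loses SR'₂: pKₐ(R'₂SH⁺) ≈ -7
(CH₃)₂CH–OAc loses AcO⁻: pKₐ(CH₃COOH) ≈ 4.8

(CH₃)₂CH–N₂⁺ > (CH₃)₂CH–OTf > (CH₃)₂CH–I > (CH₃)₂CH–S(CH₃)₂⁺ > (CH₃)₂CH–OAc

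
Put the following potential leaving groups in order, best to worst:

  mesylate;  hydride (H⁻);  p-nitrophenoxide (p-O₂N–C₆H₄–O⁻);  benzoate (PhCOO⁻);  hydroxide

Leaving-group ability tracks the stability of the departed species; conjugate-acid pKₐ is the usual yardstick (lower pKₐ → better LG).
mesylate: pKₐ(CH₃SO₃H (MsOH)) ≈ -1.9
benzoate (PhCOO⁻): pKₐ(C₆H₅COOH) ≈ 4.2
p-nitrophenoxide (p-O₂N–C₆H₄–O⁻): pKₐ(p-nitrophenol) ≈ 7.2 — nitro group delocalises the charge; the classic chromogenic LG
hydroxide: pKₐ(H₂O) ≈ 15.7
hydride (H⁻): pKₐ(H₂) ≈ 36 — extremely strong base; leaves only in special hydride-transfer contexts

mesylate > benzoate (PhCOO⁻) > p-nitrophenoxide (p-O₂N–C₆H₄–O⁻) > hydroxide > hydride (H⁻)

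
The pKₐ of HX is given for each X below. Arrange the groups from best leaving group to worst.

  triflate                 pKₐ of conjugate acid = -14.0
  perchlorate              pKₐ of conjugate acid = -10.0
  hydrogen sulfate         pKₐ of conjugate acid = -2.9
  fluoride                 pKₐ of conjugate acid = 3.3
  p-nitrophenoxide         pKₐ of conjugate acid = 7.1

triflate > perchlorate > hydrogen sulfate > fluoride > p-nitrophenoxide

Lower conjugate-acid pKₐ ⇒ weaker base ⇒ better leaving group.
Sorting by the given values: triflate (-14.0), perchlorate (-10.0), hydrogen sulfate (-2.9), fluoride (3.3), p-nitrophenoxide (7.1).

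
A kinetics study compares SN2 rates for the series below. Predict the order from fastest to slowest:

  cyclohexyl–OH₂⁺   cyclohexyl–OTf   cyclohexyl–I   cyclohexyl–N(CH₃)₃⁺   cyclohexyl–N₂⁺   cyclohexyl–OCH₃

Same R in every case — rank the leaving groups.
A good leaving group is a weak base: the lower the pKₐ of its conjugate acid, the more readily it departs.
cyclohexyl–N₂⁺ loses N₂: no meaningful conjugate acid; N₂ departs as an exceptionally stable neutral molecule
cyclohexyl–OTf loses OTf⁻: pKₐ(CF₃SO₃H (triflic acid)) ≈ -14
cyclohexyl–I loses I⁻: pKₐ(HI) ≈ -10
cyclohexyl–OH₂⁺ loses H₂O: pKₐ(H₃O⁺) ≈ -1.7
cyclohexyl–N(CH₃)₃⁺ loses NR'₃: pKₐ(R'₃NH⁺) ≈ 10.7
cyclohexyl–OCH₃ loses CH₃O⁻: pKₐ(CH₃OH) ≈ 15.5

cyclohexyl–N₂⁺ > cyclohexyl–OTf > cyclohexyl–I > cyclohexyl–OH₂⁺ > cyclohexyl–N(CH₃)₃⁺ > cyclohexyl–OCH₃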